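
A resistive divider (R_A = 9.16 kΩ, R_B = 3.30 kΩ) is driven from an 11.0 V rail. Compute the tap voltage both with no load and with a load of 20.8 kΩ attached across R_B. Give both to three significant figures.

Open-circuit: V = 11.0 × 3.30/(9.16 + 3.30) = 2.91 V.
With the load, R_B becomes R_B‖R_L = 2.848 kΩ, so V = 11.0 × 2.848/12.01 = 2.61 V.

Unloaded: 2.91 V; loaded: 2.61 V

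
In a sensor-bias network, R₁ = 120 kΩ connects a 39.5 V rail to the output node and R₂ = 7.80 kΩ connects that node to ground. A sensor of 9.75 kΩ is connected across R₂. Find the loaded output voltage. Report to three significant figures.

The load sits in parallel with R₂: R₂‖R_L = (7.80 × 9.75) / (7.80 + 9.75) = 4.333 kΩ.
V_out = 39.5 × 4.333 / (120 + 4.333) = 39.5 × 4.333/124.3 = 1.38 V.

V_out ≈ 1.38 V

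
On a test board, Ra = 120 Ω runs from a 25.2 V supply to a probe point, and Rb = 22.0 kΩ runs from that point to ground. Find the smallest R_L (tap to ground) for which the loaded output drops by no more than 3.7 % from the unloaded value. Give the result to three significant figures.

Output resistance R_th = Ra‖Rb = (120 × 22000)/22120 = 119.3 Ω.
The fractional drop is R_th/(R_th + R_L); requiring this ≤ 0.0370 gives R_L ≥ R_th(1/0.0370 − 1) = 119.3 × 26.03 = 3.11 kΩ.

R_L(min) ≈ 3.11 kΩ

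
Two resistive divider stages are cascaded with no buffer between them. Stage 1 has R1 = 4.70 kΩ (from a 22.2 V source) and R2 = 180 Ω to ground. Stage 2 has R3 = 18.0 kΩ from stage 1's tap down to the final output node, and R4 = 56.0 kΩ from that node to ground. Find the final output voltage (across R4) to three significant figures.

Stage 2 presents R3+R4 = 74000 Ω as a load on stage 1's tap.
Stage 1's lower leg becomes R2‖(R3+R4) = 179.6 Ω, so V_mid = 22.2 × 179.6/4880 = 0.8169 V.
Stage 2 is itself unloaded: V_out = V_mid × R4/(R3+R4) = 0.8169 × 56000/74000 = 0.618 V.

V_out ≈ 0.618 V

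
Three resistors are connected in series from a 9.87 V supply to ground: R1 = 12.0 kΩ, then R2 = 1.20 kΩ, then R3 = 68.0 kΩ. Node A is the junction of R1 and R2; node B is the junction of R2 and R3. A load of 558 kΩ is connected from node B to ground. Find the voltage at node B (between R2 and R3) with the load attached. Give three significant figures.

V ≈ 8.10 V

At node B, R3 is in parallel with the load: R3‖R_L = 60.61 kΩ.
Below node A the resistance is R2 + (R3‖R_L) = 61.81 kΩ, so V_A = 9.87 × 61.81/73.81 = 8.265 V.
Then V_B = V_A × (R3‖R_L)/(R2 + R3‖R_L) = 8.265 × 60.61/61.81 = 8.10 V.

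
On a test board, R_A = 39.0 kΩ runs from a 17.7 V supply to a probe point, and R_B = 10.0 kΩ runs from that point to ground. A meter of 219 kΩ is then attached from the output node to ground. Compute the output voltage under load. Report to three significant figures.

The load sits in parallel with R_B: R_B‖R_L = (10.0 × 219) / (10.0 + 219) = 9.563 kΩ.
V_out = 17.7 × 9.563 / (39.0 + 9.563) = 17.7 × 9.563/48.56 = 3.49 V.

V_out ≈ 3.49 V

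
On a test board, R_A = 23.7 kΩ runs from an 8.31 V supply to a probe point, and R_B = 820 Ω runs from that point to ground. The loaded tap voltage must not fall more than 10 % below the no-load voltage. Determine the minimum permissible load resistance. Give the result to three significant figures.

R_L(min) ≈ 7.13 kΩ

Output resistance R_th = R_A‖R_B = (23700 × 820)/24520 = 792.6 Ω.
The fractional drop is R_th/(R_th + R_L); requiring this ≤ 0.100 gives R_L ≥ R_th(1/0.100 − 1) = 792.6 × 9.000 = 7.13 kΩ.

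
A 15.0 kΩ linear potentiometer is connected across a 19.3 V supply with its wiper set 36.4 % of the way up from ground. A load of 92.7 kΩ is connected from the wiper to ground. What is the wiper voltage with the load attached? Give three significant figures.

The wiper splits the pot into (1−α)R = 9.540 kΩ above and αR = 5.460 kΩ below.
Lower section ‖ load = 5.156 kΩ.
V_wiper = 19.3 × 5.156/(9.540 + 5.156) = 6.77 V.

V ≈ 6.77 V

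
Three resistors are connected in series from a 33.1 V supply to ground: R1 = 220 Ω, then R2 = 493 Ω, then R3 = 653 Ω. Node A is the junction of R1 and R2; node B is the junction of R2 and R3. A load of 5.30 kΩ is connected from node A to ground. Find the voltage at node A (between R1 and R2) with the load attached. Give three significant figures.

Below node A the series string R2+R3 = 1146 Ω sits in parallel with the 5300 Ω load: 942.3 Ω.
V_A = 33.1 × 942.3/(220 + 942.3) = 26.8 V.

V ≈ 26.8 V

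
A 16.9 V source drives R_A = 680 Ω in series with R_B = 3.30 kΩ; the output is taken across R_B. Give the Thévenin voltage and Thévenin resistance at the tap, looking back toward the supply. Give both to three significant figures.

V_th = 14.0 V, R_th = 564 Ω

V_th is the open-circuit tap voltage: 16.9 × 3300/(680 + 3300) = 14.0 V.
With the supply zeroed, R_A and R_B appear in parallel from the tap: R_th = R_A‖R_B = (680 × 3300)/3980 = 564 Ω.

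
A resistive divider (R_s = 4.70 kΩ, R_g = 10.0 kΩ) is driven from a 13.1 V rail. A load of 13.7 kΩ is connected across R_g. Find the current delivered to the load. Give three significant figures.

I_L ≈ 0.527 mA

R_g‖R_L = 5.781 kΩ; V_out = 13.1 × 5.781/10.48 = 7.225 V.
I_L = V_out / R_L = 7.225 / 13.7 kΩ = 0.527 mA.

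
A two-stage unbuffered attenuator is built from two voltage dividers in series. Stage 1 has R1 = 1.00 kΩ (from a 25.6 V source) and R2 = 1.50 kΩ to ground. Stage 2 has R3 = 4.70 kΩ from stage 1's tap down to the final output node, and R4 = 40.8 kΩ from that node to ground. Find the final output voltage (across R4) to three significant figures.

Stage 2 presents R3+R4 = 45.50 kΩ as a load on stage 1's tap.
Stage 1's lower leg becomes R2‖(R3+R4) = 1.452 kΩ, so V_mid = 25.6 × 1.452/2.452 = 15.16 V.
Stage 2 is itself unloaded: V_out = V_mid × R4/(R3+R4) = 15.16 × 40.8/45.50 = 13.6 V.

V_out ≈ 13.6 V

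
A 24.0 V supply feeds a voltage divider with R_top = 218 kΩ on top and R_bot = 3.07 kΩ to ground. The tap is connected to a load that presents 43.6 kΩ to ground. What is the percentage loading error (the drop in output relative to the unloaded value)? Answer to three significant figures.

The divider's output (Thévenin) resistance is R_top‖R_bot = 3.027 kΩ.
Fractional drop under load = R_th/(R_th + R_L) = 3.027 / (3.027 + 43.6) = 0.06493.
So the output falls by 6.49 %.

6.49 %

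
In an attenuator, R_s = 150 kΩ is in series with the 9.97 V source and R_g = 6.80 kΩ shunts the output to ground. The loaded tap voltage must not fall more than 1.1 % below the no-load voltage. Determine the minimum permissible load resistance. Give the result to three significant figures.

Output resistance R_th = R_s‖R_g = (150 × 6.80)/156.8 = 6.505 kΩ.
The fractional drop is R_th/(R_th + R_L); requiring this ≤ 0.0110 gives R_L ≥ R_th(1/0.0110 − 1) = 6.505 × 89.91 = 585 kΩ.

R_L(min) ≈ 585 kΩ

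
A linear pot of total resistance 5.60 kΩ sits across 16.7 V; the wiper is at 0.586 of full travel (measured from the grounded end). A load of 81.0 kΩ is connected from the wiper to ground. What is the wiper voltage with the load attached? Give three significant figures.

V ≈ 9.62 V

The wiper splits the pot into (1−α)R = 2.318 kΩ above and αR = 3.282 kΩ below.
Lower section ‖ load = 3.154 kΩ.
V_wiper = 16.7 × 3.154/(2.318 + 3.154) = 9.62 V.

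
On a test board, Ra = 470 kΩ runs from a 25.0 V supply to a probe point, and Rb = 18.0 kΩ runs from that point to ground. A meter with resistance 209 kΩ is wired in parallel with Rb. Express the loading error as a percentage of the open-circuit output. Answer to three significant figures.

The divider's output (Thévenin) resistance is Ra‖Rb = 17.34 kΩ.
Fractional drop under load = R_th/(R_th + R_L) = 17.34 / (17.34 + 209) = 0.07659.
So the output falls by 7.66 %.

7.66 %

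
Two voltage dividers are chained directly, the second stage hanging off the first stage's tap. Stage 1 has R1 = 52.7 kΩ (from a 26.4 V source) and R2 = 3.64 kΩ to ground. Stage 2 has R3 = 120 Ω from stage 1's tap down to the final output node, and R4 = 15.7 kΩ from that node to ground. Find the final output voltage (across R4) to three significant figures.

Stage 2 presents R3+R4 = 15820 Ω as a load on stage 1's tap.
Stage 1's lower leg becomes R2‖(R3+R4) = 2959 Ω, so V_mid = 26.4 × 2959/55660 = 1.404 V.
Stage 2 is itself unloaded: V_out = V_mid × R4/(R3+R4) = 1.404 × 15700/15820 = 1.39 V.

V_out ≈ 1.39 V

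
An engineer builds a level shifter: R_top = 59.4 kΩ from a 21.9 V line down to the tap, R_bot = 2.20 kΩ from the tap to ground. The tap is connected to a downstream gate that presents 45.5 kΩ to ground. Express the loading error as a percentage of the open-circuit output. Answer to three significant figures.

The divider's output (Thévenin) resistance is R_top‖R_bot = 2.121 kΩ.
Fractional drop under load = R_th/(R_th + R_L) = 2.121 / (2.121 + 45.5) = 0.04455.
So the output falls by 4.45 %.

4.45 %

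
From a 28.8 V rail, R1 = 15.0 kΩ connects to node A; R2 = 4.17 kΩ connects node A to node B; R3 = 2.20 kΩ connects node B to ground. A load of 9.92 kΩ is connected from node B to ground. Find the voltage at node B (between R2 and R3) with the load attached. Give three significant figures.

At node B, R3 is in parallel with the load: R3‖R_L = 1.801 kΩ.
Below node A the resistance is R2 + (R3‖R_L) = 5.971 kΩ, so V_A = 28.8 × 5.971/20.97 = 8.200 V.
Then V_B = V_A × (R3‖R_L)/(R2 + R3‖R_L) = 8.200 × 1.801/5.971 = 2.47 V.

V ≈ 2.47 V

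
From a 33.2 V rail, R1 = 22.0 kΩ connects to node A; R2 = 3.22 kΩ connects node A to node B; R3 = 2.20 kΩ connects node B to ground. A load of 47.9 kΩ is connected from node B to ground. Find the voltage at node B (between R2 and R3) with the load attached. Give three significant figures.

V ≈ 2.56 V

At node B, R3 is in parallel with the load: R3‖R_L = 2.103 kΩ.
Below node A the resistance is R2 + (R3‖R_L) = 5.323 kΩ, so V_A = 33.2 × 5.323/27.32 = 6.468 V.
Then V_B = V_A × (R3‖R_L)/(R2 + R3‖R_L) = 6.468 × 2.103/5.323 = 2.56 V.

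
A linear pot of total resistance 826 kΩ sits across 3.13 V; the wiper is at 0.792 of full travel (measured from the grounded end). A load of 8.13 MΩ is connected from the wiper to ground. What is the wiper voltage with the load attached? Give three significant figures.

The wiper splits the pot into (1−α)R = 171.8 kΩ above and αR = 654.2 kΩ below.
Lower section ‖ load = 605.5 kΩ.
V_wiper = 3.13 × 605.5/(171.8 + 605.5) = 2.44 V.

V ≈ 2.44 V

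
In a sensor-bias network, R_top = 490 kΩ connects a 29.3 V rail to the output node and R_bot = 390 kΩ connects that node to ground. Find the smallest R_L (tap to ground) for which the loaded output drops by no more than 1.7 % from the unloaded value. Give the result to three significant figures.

R_L(min) ≈ 12.6 MΩ

Output resistance R_th = R_top‖R_bot = (490 × 390)/880.0 = 217.2 kΩ.
The fractional drop is R_th/(R_th + R_L); requiring this ≤ 0.0170 gives R_L ≥ R_th(1/0.0170 − 1) = 217.2 × 57.82 = 12.6 MΩ.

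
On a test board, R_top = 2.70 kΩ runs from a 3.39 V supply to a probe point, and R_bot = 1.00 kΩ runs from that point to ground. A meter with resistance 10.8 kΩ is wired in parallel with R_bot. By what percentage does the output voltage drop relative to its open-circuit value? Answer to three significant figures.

6.33 %

The divider's output (Thévenin) resistance is R_top‖R_bot = 0.7297 kΩ.
Fractional drop under load = R_th/(R_th + R_L) = 0.7297 / (0.7297 + 10.8) = 0.06329.
So the output falls by 6.33 %.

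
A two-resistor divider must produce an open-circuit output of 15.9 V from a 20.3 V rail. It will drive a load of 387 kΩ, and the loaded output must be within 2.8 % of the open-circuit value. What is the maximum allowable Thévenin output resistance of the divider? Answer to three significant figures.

Loading drop = R_th/(R_th + R_L) ≤ 0.0280, so R_th ≤ R_L · ε/(1−ε) = 387 kΩ × 0.0280/0.9720 = 11.1 kΩ.
(Any R1, R2 with R2/(R1+R2) = 0.783 and R1‖R2 ≤ 11.1 kΩ will meet the spec.)

R_th ≤ 11.1 kΩ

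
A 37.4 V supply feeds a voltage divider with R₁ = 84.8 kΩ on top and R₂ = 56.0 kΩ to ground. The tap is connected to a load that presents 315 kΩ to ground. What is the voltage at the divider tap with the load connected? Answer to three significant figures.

V_out ≈ 13.4 V

The load sits in parallel with R₂: R₂‖R_L = (56.0 × 315) / (56.0 + 315) = 47.55 kΩ.
V_out = 37.4 × 47.55 / (84.8 + 47.55) = 37.4 × 47.55/132.3 = 13.4 V.
(Unloaded it would have been 14.9 V.)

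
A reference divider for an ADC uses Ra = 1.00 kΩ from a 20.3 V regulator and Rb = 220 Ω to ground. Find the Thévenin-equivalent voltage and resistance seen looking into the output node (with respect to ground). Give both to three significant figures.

V_th = 3.66 V, R_th = 180 Ω

V_th is the open-circuit tap voltage: 20.3 × 220/(1000 + 220) = 3.66 V.
With the supply zeroed, Ra and Rb appear in parallel from the tap: R_th = Ra‖Rb = (1000 × 220)/1220 = 180 Ω.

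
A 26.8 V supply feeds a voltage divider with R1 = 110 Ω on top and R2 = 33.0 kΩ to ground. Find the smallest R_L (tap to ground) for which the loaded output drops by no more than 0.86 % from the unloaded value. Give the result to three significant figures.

R_L(min) ≈ 12.6 kΩ

Output resistance R_th = R1‖R2 = (110 × 33000)/33110 = 109.6 Ω.
The fractional drop is R_th/(R_th + R_L); requiring this ≤ 0.00860 gives R_L ≥ R_th(1/0.00860 − 1) = 109.6 × 115.3 = 12.6 kΩ.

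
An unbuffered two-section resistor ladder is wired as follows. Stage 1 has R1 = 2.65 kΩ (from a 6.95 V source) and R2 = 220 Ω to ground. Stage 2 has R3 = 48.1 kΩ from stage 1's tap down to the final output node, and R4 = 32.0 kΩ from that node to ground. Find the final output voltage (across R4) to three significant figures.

Stage 2 presents R3+R4 = 80100 Ω as a load on stage 1's tap.
Stage 1's lower leg becomes R2‖(R3+R4) = 219.4 Ω, so V_mid = 6.95 × 219.4/2869 = 0.5314 V.
Stage 2 is itself unloaded: V_out = V_mid × R4/(R3+R4) = 0.5314 × 32000/80100 = 0.212 V.

V_out ≈ 0.212 V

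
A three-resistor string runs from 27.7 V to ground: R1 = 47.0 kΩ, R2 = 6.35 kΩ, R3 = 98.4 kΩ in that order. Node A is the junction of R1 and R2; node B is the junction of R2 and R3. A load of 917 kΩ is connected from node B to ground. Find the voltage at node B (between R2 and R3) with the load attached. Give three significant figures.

At node B, R3 is in parallel with the load: R3‖R_L = 88.86 kΩ.
Below node A the resistance is R2 + (R3‖R_L) = 95.21 kΩ, so V_A = 27.7 × 95.21/142.2 = 18.55 V.
Then V_B = V_A × (R3‖R_L)/(R2 + R3‖R_L) = 18.55 × 88.86/95.21 = 17.3 V.

V ≈ 17.3 V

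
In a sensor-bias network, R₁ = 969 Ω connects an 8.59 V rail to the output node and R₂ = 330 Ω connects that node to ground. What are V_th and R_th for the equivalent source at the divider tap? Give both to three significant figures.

V_th is the open-circuit tap voltage: 8.59 × 330/(969 + 330) = 2.18 V.
With the supply zeroed, R₁ and R₂ appear in parallel from the tap: R_th = R₁‖R₂ = (969 × 330)/1299 = 246 Ω.

V_th = 2.18 V, R_th = 246 Ω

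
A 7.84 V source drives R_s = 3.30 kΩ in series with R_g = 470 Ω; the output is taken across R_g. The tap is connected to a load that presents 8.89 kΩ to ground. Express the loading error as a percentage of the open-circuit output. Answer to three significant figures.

The divider's output (Thévenin) resistance is R_s‖R_g = 411.4 Ω.
Fractional drop under load = R_th/(R_th + R_L) = 411.4 / (411.4 + 8890) = 0.04423.
So the output falls by 4.42 %.

4.42 %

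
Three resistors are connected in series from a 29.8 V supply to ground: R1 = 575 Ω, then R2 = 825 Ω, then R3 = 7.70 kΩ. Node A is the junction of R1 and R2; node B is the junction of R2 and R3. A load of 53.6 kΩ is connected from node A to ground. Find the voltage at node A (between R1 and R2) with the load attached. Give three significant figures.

Below node A the series string R2+R3 = 8525 Ω sits in parallel with the 53600 Ω load: 7355 Ω.
V_A = 29.8 × 7355/(575 + 7355) = 27.6 V.

V ≈ 27.6 V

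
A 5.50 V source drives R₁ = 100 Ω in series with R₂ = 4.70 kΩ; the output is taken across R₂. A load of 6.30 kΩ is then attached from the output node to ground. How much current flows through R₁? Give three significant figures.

I ≈ 1.97 mA

R₂‖R_L = 2692 Ω, so the source sees R₁ + R₂‖R_L = 2792 Ω.
I = 5.50 V / 2792 Ω = 1.97 mA.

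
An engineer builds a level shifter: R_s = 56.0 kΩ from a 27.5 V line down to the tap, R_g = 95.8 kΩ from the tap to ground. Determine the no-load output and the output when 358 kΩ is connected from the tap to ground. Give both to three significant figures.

Unloaded: 17.4 V; loaded: 15.8 V

Open-circuit: V = 27.5 × 95.8/(56.0 + 95.8) = 17.4 V.
With the load, R_g becomes R_g‖R_L = 75.58 kΩ, so V = 27.5 × 75.58/131.6 = 15.8 V.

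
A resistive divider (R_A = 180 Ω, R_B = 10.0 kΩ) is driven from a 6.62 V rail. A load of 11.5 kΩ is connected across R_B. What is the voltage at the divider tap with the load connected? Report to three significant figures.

V_out ≈ 6.40 V

The load sits in parallel with R_B: R_B‖R_L = (10000 × 11500) / (10000 + 11500) = 5349 Ω.
V_out = 6.62 × 5349 / (180 + 5349) = 6.62 × 5349/5529 = 6.40 V.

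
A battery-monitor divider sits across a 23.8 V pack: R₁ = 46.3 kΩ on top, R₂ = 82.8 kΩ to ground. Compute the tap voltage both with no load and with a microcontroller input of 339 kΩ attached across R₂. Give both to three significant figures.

Unloaded: 15.3 V; loaded: 14.0 V

Open-circuit: V = 23.8 × 82.8/(46.3 + 82.8) = 15.3 V.
With the load, R₂ becomes R₂‖R_L = 66.55 kΩ, so V = 23.8 × 66.55/112.8 = 14.0 V.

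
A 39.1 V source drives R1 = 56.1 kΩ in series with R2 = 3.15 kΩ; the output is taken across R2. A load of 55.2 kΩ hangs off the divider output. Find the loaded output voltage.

The load sits in parallel with R2: R2‖R_L = (3.15 × 55.2) / (3.15 + 55.2) = 2.980 kΩ.
V_out = 39.1 × 2.980 / (56.1 + 2.980) = 39.1 × 2.980/59.08 = 1.97 V.

V_out ≈ 1.97 V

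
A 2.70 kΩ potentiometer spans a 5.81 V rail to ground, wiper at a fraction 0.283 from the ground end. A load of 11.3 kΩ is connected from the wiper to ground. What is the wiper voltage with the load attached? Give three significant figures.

The wiper splits the pot into (1−α)R = 1936 Ω above and αR = 764.1 Ω below.
Lower section ‖ load = 715.7 Ω.
V_wiper = 5.81 × 715.7/(1936 + 715.7) = 1.57 V.

V ≈ 1.57 V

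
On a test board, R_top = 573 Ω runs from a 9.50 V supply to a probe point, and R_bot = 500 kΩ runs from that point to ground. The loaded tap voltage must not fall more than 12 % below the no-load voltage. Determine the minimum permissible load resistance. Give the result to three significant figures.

Output resistance R_th = R_top‖R_bot = (573 × 500000)/500600 = 572.3 Ω.
The fractional drop is R_th/(R_th + R_L); requiring this ≤ 0.120 gives R_L ≥ R_th(1/0.120 − 1) = 572.3 × 7.333 = 4.20 kΩ.

R_L(min) ≈ 4.20 kΩ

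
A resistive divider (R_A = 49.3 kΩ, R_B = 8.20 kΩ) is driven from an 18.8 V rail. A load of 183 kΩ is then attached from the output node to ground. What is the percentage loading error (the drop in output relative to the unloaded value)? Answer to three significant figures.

3.70 %

The divider's output (Thévenin) resistance is R_A‖R_B = 7.031 kΩ.
Fractional drop under load = R_th/(R_th + R_L) = 7.031 / (7.031 + 183) = 0.03700.
So the output falls by 3.70 %.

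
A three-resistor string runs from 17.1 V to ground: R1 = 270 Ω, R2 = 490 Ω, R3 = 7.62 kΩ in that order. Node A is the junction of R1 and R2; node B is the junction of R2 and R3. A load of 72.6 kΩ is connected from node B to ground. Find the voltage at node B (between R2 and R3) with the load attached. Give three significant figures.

V ≈ 15.4 V

At node B, R3 is in parallel with the load: R3‖R_L = 6896 Ω.
Below node A the resistance is R2 + (R3‖R_L) = 7386 Ω, so V_A = 17.1 × 7386/7656 = 16.50 V.
Then V_B = V_A × (R3‖R_L)/(R2 + R3‖R_L) = 16.50 × 6896/7386 = 15.4 V.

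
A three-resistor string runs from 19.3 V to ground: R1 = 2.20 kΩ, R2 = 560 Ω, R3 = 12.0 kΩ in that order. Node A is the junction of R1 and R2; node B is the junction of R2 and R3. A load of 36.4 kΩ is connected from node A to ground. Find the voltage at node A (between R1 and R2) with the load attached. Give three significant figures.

Below node A the series string R2+R3 = 12560 Ω sits in parallel with the 36400 Ω load: 9338 Ω.
V_A = 19.3 × 9338/(2200 + 9338) = 15.6 V.

V ≈ 15.6 V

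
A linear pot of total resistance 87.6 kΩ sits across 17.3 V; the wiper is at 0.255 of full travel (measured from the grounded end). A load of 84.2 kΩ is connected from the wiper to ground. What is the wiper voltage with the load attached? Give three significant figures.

V ≈ 3.68 V

The wiper splits the pot into (1−α)R = 65.26 kΩ above and αR = 22.34 kΩ below.
Lower section ‖ load = 17.65 kΩ.
V_wiper = 17.3 × 17.65/(65.26 + 17.65) = 3.68 V.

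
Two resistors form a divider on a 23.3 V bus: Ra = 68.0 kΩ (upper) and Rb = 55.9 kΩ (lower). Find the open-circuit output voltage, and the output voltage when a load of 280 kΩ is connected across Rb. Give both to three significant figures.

Open-circuit: V = 23.3 × 55.9/(68.0 + 55.9) = 10.5 V.
With the load, Rb becomes Rb‖R_L = 46.60 kΩ, so V = 23.3 × 46.60/114.6 = 9.47 V.

Unloaded: 10.5 V; loaded: 9.47 V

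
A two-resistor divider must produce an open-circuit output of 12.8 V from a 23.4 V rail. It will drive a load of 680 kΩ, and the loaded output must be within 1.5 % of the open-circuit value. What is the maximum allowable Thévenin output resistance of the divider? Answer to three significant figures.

Loading drop = R_th/(R_th + R_L) ≤ 0.0150, so R_th ≤ R_L · ε/(1−ε) = 680 kΩ × 0.0150/0.9850 = 10.4 kΩ.
(Any R1, R2 with R2/(R1+R2) = 0.547 and R1‖R2 ≤ 10.4 kΩ will meet the spec.)

R_th ≤ 10.4 kΩ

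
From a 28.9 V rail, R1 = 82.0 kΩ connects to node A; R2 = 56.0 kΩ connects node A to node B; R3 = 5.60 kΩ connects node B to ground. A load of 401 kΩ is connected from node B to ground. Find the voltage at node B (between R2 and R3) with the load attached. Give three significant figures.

V ≈ 1.11 V

At node B, R3 is in parallel with the load: R3‖R_L = 5.523 kΩ.
Below node A the resistance is R2 + (R3‖R_L) = 61.52 kΩ, so V_A = 28.9 × 61.52/143.5 = 12.39 V.
Then V_B = V_A × (R3‖R_L)/(R2 + R3‖R_L) = 12.39 × 5.523/61.52 = 1.11 V.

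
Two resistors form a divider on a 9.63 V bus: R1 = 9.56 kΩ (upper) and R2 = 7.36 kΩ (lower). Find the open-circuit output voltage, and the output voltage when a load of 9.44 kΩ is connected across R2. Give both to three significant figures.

Unloaded: 4.19 V; loaded: 2.91 V

Open-circuit: V = 9.63 × 7.36/(9.56 + 7.36) = 4.19 V.
With the load, R2 becomes R2‖R_L = 4.136 kΩ, so V = 9.63 × 4.136/13.70 = 2.91 V.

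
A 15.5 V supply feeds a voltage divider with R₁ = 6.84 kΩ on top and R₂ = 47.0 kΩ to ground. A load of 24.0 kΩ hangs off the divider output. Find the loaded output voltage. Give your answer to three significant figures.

The load sits in parallel with R₂: R₂‖R_L = (47.0 × 24.0) / (47.0 + 24.0) = 15.89 kΩ.
V_out = 15.5 × 15.89 / (6.84 + 15.89) = 15.5 × 15.89/22.73 = 10.8 V.

V_out ≈ 10.8 V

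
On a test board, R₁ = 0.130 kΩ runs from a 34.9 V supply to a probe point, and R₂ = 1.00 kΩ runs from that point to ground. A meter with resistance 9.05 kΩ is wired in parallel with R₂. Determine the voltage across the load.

V_out ≈ 30.5 V

The load sits in parallel with R₂: R₂‖R_L = (1000 × 9050) / (1000 + 9050) = 900.5 Ω.
V_out = 34.9 × 900.5 / (130 + 900.5) = 34.9 × 900.5/1030 = 30.5 V.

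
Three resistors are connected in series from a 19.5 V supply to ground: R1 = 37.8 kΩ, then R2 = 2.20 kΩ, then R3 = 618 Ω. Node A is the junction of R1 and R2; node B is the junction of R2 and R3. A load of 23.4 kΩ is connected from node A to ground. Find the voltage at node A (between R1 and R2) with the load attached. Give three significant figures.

Below node A the series string R2+R3 = 2818 Ω sits in parallel with the 23400 Ω load: 2515 Ω.
V_A = 19.5 × 2515/(37800 + 2515) = 1.22 V.

V ≈ 1.22 V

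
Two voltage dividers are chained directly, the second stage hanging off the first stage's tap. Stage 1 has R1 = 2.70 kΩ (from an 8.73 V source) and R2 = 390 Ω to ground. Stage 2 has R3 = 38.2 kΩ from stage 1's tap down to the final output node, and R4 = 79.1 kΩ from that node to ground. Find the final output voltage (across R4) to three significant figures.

V_out ≈ 0.741 V

Stage 2 presents R3+R4 = 117300 Ω as a load on stage 1's tap.
Stage 1's lower leg becomes R2‖(R3+R4) = 388.7 Ω, so V_mid = 8.73 × 388.7/3089 = 1.099 V.
Stage 2 is itself unloaded: V_out = V_mid × R4/(R3+R4) = 1.099 × 79100/117300 = 0.741 V.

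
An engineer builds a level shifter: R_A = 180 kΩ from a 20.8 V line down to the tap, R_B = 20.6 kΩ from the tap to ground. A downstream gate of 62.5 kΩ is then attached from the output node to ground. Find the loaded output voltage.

V_out ≈ 1.65 V

The load sits in parallel with R_B: R_B‖R_L = (20.6 × 62.5) / (20.6 + 62.5) = 15.49 kΩ.
V_out = 20.8 × 15.49 / (180 + 15.49) = 20.8 × 15.49/195.5 = 1.65 V.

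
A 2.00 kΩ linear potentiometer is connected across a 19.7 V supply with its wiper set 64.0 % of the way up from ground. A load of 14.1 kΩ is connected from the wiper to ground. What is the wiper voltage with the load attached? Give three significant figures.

V ≈ 12.2 V

The wiper splits the pot into (1−α)R = 720.0 Ω above and αR = 1280 Ω below.
Lower section ‖ load = 1173 Ω.
V_wiper = 19.7 × 1173/(720.0 + 1173) = 12.2 V.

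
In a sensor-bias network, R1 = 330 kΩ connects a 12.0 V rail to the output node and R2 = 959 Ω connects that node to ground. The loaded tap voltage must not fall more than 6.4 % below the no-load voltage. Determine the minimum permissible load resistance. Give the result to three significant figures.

Output resistance R_th = R1‖R2 = (330000 × 959)/331000 = 956.2 Ω.
The fractional drop is R_th/(R_th + R_L); requiring this ≤ 0.0640 gives R_L ≥ R_th(1/0.0640 − 1) = 956.2 × 14.62 = 14.0 kΩ.

R_L(min) ≈ 14.0 kΩ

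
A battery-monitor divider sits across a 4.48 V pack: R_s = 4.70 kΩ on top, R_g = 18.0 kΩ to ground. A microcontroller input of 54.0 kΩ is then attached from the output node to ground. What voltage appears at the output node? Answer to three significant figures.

The load sits in parallel with R_g: R_g‖R_L = (18.0 × 54.0) / (18.0 + 54.0) = 13.50 kΩ.
V_out = 4.48 × 13.50 / (4.70 + 13.50) = 4.48 × 13.50/18.20 = 3.32 V.

V_out ≈ 3.32 V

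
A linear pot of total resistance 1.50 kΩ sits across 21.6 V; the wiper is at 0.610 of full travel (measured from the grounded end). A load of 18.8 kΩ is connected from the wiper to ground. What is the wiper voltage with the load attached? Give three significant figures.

The wiper splits the pot into (1−α)R = 585.0 Ω above and αR = 915.0 Ω below.
Lower section ‖ load = 872.5 Ω.
V_wiper = 21.6 × 872.5/(585.0 + 872.5) = 12.9 V.

V ≈ 12.9 V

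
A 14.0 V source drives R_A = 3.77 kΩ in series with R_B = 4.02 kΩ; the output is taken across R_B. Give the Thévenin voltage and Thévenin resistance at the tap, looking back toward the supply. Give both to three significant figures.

V_th is the open-circuit tap voltage: 14.0 × 4.02/(3.77 + 4.02) = 7.22 V.
With the supply zeroed, R_A and R_B appear in parallel from the tap: R_th = R_A‖R_B = (3.77 × 4.02)/7.790 = 1.95 kΩ.

V_th = 7.22 V, R_th = 1.95 kΩ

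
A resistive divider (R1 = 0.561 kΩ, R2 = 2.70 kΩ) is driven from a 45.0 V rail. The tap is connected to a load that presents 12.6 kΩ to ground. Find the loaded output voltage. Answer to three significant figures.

V_out ≈ 35.9 V

The load sits in parallel with R2: R2‖R_L = (2700 × 12600) / (2700 + 12600) = 2224 Ω.
V_out = 45.0 × 2224 / (561 + 2224) = 45.0 × 2224/2785 = 35.9 V.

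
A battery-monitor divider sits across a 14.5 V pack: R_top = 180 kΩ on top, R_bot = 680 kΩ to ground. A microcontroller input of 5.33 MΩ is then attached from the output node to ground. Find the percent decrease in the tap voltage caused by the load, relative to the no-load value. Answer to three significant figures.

The divider's output (Thévenin) resistance is R_top‖R_bot = 142.3 kΩ.
Fractional drop under load = R_th/(R_th + R_L) = 142.3 / (142.3 + 5330) = 0.02601.
So the output falls by 2.60 %.

2.60 %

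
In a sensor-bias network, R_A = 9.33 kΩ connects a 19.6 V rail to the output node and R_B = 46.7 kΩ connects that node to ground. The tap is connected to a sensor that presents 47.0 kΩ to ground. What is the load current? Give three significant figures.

R_B‖R_L = 23.42 kΩ; V_out = 19.6 × 23.42/32.75 = 14.02 V.
I_L = V_out / R_L = 14.02 / 47.0 kΩ = 0.298 mA.

I_L ≈ 0.298 mA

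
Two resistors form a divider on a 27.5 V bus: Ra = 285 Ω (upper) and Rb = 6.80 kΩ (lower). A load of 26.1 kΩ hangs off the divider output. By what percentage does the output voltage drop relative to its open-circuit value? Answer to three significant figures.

1.04 %

The divider's output (Thévenin) resistance is Ra‖Rb = 273.5 Ω.
Fractional drop under load = R_th/(R_th + R_L) = 273.5 / (273.5 + 26100) = 0.01037.
So the output falls by 1.04 %.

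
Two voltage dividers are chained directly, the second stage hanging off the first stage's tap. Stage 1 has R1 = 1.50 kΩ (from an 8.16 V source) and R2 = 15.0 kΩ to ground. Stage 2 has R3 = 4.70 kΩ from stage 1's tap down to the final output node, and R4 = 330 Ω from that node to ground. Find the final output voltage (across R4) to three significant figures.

V_out ≈ 0.383 V

Stage 2 presents R3+R4 = 5030 Ω as a load on stage 1's tap.
Stage 1's lower leg becomes R2‖(R3+R4) = 3767 Ω, so V_mid = 8.16 × 3767/5267 = 5.836 V.
Stage 2 is itself unloaded: V_out = V_mid × R4/(R3+R4) = 5.836 × 330/5030 = 0.383 V.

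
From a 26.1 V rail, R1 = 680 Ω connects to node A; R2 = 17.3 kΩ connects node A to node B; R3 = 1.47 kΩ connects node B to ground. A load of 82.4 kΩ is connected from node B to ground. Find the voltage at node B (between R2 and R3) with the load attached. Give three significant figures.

At node B, R3 is in parallel with the load: R3‖R_L = 1444 Ω.
Below node A the resistance is R2 + (R3‖R_L) = 18740 Ω, so V_A = 26.1 × 18740/19420 = 25.19 V.
Then V_B = V_A × (R3‖R_L)/(R2 + R3‖R_L) = 25.19 × 1444/18740 = 1.94 V.

V ≈ 1.94 V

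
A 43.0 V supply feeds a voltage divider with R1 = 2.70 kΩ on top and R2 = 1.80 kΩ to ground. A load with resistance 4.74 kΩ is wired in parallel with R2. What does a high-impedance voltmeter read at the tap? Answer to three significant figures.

V_out ≈ 14.0 V

The load sits in parallel with R2: R2‖R_L = (1.80 × 4.74) / (1.80 + 4.74) = 1.305 kΩ.
V_out = 43.0 × 1.305 / (2.70 + 1.305) = 43.0 × 1.305/4.005 = 14.0 V.
(Unloaded it would have been 17.2 V.)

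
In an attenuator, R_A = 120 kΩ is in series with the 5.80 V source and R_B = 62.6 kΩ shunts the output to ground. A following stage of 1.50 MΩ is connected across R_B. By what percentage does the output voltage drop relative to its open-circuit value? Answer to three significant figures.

The divider's output (Thévenin) resistance is R_A‖R_B = 41.14 kΩ.
Fractional drop under load = R_th/(R_th + R_L) = 41.14 / (41.14 + 1500) = 0.02669.
So the output falls by 2.67 %.

2.67 %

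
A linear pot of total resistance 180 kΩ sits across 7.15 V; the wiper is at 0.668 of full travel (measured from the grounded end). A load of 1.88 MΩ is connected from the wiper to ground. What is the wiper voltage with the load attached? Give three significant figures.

The wiper splits the pot into (1−α)R = 59.76 kΩ above and αR = 120.2 kΩ below.
Lower section ‖ load = 113.0 kΩ.
V_wiper = 7.15 × 113.0/(59.76 + 113.0) = 4.68 V.

V ≈ 4.68 V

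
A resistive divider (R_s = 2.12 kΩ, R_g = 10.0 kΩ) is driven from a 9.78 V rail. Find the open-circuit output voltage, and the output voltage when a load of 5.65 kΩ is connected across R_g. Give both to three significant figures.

Unloaded: 8.07 V; loaded: 6.16 V

Open-circuit: V = 9.78 × 10.0/(2.12 + 10.0) = 8.07 V.
With the load, R_g becomes R_g‖R_L = 3.610 kΩ, so V = 9.78 × 3.610/5.730 = 6.16 V.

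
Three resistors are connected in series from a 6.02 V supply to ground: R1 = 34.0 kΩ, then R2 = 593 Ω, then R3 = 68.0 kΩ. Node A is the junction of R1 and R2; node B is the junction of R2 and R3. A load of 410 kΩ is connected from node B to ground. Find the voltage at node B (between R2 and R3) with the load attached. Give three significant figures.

V ≈ 3.78 V

At node B, R3 is in parallel with the load: R3‖R_L = 58330 Ω.
Below node A the resistance is R2 + (R3‖R_L) = 58920 Ω, so V_A = 6.02 × 58920/92920 = 3.817 V.
Then V_B = V_A × (R3‖R_L)/(R2 + R3‖R_L) = 3.817 × 58330/58920 = 3.78 V.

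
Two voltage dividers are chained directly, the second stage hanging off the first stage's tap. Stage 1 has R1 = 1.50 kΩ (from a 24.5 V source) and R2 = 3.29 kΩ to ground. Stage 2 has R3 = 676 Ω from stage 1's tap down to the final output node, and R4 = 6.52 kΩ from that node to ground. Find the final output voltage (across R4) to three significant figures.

Stage 2 presents R3+R4 = 7196 Ω as a load on stage 1's tap.
Stage 1's lower leg becomes R2‖(R3+R4) = 2258 Ω, so V_mid = 24.5 × 2258/3758 = 14.72 V.
Stage 2 is itself unloaded: V_out = V_mid × R4/(R3+R4) = 14.72 × 6520/7196 = 13.3 V.

V_out ≈ 13.3 V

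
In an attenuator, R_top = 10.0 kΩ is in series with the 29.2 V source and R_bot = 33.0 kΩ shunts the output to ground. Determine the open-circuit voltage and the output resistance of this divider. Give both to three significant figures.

V_th is the open-circuit tap voltage: 29.2 × 33.0/(10.0 + 33.0) = 22.4 V.
With the supply zeroed, R_top and R_bot appear in parallel from the tap: R_th = R_top‖R_bot = (10.0 × 33.0)/43.00 = 7.67 kΩ.

V_th = 22.4 V, R_th = 7.67 kΩ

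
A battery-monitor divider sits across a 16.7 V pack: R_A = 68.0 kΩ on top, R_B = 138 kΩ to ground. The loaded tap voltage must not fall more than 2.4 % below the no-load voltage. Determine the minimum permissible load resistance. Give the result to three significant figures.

R_L(min) ≈ 1.85 MΩ

Output resistance R_th = R_A‖R_B = (68.0 × 138)/206.0 = 45.55 kΩ.
The fractional drop is R_th/(R_th + R_L); requiring this ≤ 0.0240 gives R_L ≥ R_th(1/0.0240 − 1) = 45.55 × 40.67 = 1.85 MΩ.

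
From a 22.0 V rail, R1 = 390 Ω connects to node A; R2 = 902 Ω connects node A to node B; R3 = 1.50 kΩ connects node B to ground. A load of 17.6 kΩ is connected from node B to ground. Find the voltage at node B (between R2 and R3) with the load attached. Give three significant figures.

At node B, R3 is in parallel with the load: R3‖R_L = 1382 Ω.
Below node A the resistance is R2 + (R3‖R_L) = 2284 Ω, so V_A = 22.0 × 2284/2674 = 18.79 V.
Then V_B = V_A × (R3‖R_L)/(R2 + R3‖R_L) = 18.79 × 1382/2284 = 11.4 V.

V ≈ 11.4 V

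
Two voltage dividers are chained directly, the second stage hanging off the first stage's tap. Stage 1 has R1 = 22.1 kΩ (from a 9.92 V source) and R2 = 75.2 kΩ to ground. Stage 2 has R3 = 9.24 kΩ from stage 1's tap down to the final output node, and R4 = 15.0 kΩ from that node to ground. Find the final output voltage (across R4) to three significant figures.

Stage 2 presents R3+R4 = 24.24 kΩ as a load on stage 1's tap.
Stage 1's lower leg becomes R2‖(R3+R4) = 18.33 kΩ, so V_mid = 9.92 × 18.33/40.43 = 4.498 V.
Stage 2 is itself unloaded: V_out = V_mid × R4/(R3+R4) = 4.498 × 15.0/24.24 = 2.78 V.

V_out ≈ 2.78 V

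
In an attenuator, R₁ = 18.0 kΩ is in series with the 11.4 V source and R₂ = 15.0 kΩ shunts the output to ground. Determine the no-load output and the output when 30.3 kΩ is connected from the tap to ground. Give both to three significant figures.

Unloaded: 5.18 V; loaded: 4.08 V

Open-circuit: V = 11.4 × 15.0/(18.0 + 15.0) = 5.18 V.
With the load, R₂ becomes R₂‖R_L = 10.03 kΩ, so V = 11.4 × 10.03/28.03 = 4.08 V.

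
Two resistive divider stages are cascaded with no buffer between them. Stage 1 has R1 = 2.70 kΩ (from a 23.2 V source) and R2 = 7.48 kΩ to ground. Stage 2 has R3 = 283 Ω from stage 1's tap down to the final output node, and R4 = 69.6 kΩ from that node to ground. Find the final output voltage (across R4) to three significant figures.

Stage 2 presents R3+R4 = 69880 Ω as a load on stage 1's tap.
Stage 1's lower leg becomes R2‖(R3+R4) = 6757 Ω, so V_mid = 23.2 × 6757/9457 = 16.58 V.
Stage 2 is itself unloaded: V_out = V_mid × R4/(R3+R4) = 16.58 × 69600/69880 = 16.5 V.

V_out ≈ 16.5 V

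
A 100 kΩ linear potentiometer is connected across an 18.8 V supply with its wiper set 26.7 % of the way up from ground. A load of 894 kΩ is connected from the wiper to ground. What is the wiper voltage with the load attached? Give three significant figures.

V ≈ 4.91 V

The wiper splits the pot into (1−α)R = 73.30 kΩ above and αR = 26.70 kΩ below.
Lower section ‖ load = 25.93 kΩ.
V_wiper = 18.8 × 25.93/(73.30 + 25.93) = 4.91 V.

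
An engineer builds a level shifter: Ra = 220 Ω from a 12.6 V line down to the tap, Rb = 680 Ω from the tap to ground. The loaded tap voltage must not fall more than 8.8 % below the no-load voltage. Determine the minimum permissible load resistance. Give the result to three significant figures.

R_L(min) ≈ 1.72 kΩ

Output resistance R_th = Ra‖Rb = (220 × 680)/900.0 = 166.2 Ω.
The fractional drop is R_th/(R_th + R_L); requiring this ≤ 0.0880 gives R_L ≥ R_th(1/0.0880 − 1) = 166.2 × 10.36 = 1.72 kΩ.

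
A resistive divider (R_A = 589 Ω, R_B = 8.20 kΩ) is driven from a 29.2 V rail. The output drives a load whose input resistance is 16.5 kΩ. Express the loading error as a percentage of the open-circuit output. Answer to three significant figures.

3.22 %

The divider's output (Thévenin) resistance is R_A‖R_B = 549.5 Ω.
Fractional drop under load = R_th/(R_th + R_L) = 549.5 / (549.5 + 16500) = 0.03223.
So the output falls by 3.22 %.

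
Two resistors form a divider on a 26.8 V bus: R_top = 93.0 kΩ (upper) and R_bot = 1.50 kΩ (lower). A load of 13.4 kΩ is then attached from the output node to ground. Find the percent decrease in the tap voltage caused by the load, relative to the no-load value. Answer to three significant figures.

Unloaded V = 26.8 × 1.50/94.50 = 0.42540 V.
Loaded: R_bot‖R_L = 1.349 kΩ, giving V = 26.8 × 1.349/94.35 = 0.38318 V.
Drop = (0.42540 − 0.38318) / 0.42540 = 9.92 %.

9.92 %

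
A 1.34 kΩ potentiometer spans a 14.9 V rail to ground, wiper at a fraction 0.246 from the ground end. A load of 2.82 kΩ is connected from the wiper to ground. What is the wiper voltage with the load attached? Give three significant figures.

V ≈ 3.37 V

The wiper splits the pot into (1−α)R = 1010 Ω above and αR = 329.6 Ω below.
Lower section ‖ load = 295.1 Ω.
V_wiper = 14.9 × 295.1/(1010 + 295.1) = 3.37 V.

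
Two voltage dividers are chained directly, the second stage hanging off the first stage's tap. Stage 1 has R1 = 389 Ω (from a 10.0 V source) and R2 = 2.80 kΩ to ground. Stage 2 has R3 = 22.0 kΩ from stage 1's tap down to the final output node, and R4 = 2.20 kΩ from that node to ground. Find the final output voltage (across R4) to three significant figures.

Stage 2 presents R3+R4 = 24200 Ω as a load on stage 1's tap.
Stage 1's lower leg becomes R2‖(R3+R4) = 2510 Ω, so V_mid = 10.0 × 2510/2899 = 8.658 V.
Stage 2 is itself unloaded: V_out = V_mid × R4/(R3+R4) = 8.658 × 2200/24200 = 0.787 V.

V_out ≈ 0.787 V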